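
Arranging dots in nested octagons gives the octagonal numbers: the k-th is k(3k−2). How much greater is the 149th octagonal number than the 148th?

889

Consecutive octagonal numbers differ by 6n − 5: here 6·149 − 5 = 889.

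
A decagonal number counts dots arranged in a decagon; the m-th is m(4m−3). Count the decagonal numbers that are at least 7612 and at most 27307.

The n-th decagonal number is n(4n−3).
Smallest index with value ≥ 7612: n = 44 (giving 7612).
Largest index with value ≤ 27307: n = 83 (giving 27307).
Indices 44 through 83: 40 terms.

40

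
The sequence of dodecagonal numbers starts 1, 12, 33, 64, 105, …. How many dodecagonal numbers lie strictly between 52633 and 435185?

The n-th dodecagonal number is n(5n−4).
Smallest index with value > 52633: n = 104 (giving 53664).
Largest index with value < 435185: n = 295 (giving 433945).
Indices 104 through 295: 192 terms.

192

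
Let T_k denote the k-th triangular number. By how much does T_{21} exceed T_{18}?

60

21·22/2 = 231 and 18·19/2 = 171.
Difference: 231 − 171 = 60.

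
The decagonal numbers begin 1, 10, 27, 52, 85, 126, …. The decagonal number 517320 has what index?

Set n(4n−3) = 517320, giving 4n² − 3n − 517320 = 0.
The discriminant is 9 + 16·517320 = 8277129, and √8277129 = 2877.
So n = (3 + 2877) / 8 = 2880/8 = 360.
Check: 360·(4·360 − 3) = 517320. ✓

360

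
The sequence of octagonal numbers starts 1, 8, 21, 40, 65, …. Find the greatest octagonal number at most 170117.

169456

Solve n(3n−2) ≤ 170117 for integer n.
n = 238 gives 169456 ≤ 170117, while n = 239 gives 170885 > 170117; so the answer is 169456.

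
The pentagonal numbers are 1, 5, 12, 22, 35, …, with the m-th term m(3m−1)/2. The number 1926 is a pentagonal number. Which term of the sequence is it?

36

Set n(3n−1)/2 = 1926, giving 3n² − n − 3852 = 0.
The discriminant is 1 + 24·1926 = 46225, and √46225 = 215.
So n = (1 + 215) / 6 = 216/6 = 36.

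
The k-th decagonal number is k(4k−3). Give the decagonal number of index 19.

1387

19·(4·19 − 3) = 19·73 = 1387.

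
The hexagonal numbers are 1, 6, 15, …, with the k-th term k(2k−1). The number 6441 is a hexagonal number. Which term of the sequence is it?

Set n(2n−1) = 6441, giving 2n² − n − 6441 = 0.
The discriminant is 1 + 8·6441 = 51529, and √51529 = 227.
So n = (1 + 227) / 4 = 228/4 = 57.
Check: 57·(2·57 − 1) = 6441. ✓

57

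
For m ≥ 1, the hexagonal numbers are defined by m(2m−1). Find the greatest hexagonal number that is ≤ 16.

15

Solve n(2n−1) ≤ 16 for integer n.
n = 3 gives 15 ≤ 16, while n = 4 gives 28 > 16; so the answer is 15.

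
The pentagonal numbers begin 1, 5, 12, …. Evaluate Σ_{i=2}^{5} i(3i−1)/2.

Σ i(3i−1)/2 = (3Σi² − Σi) / 2 over i = 2..5.
Σi = 15 − 1 = 14 and Σi² = 55 − 1 = 54.
(3·54 − 1·14) / 2 = 148/2 = 74.

74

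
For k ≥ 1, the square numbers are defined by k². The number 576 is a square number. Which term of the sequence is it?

24

We need n² = 576, so n = √576 = 24.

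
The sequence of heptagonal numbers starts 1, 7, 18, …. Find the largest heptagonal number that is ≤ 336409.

Solve n(5n−3)/2 ≤ 336409 for integer n.
n = 367 gives 336172 ≤ 336409, while n = 368 gives 338008 > 336409; so the answer is 336172.

336172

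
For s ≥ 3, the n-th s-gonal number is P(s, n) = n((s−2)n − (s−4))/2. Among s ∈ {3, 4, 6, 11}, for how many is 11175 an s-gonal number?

s = 3: P(3, 149) = 11175. ✓
s = 4: P(4, 105) = 11025 and P(4, 106) = 11236; 11175 is not s-gonal.
s = 6: P(6, 75) = 11175. ✓
s = 11: P(11, 50) = 11075 and P(11, 51) = 11526; 11175 is not s-gonal.
Hits: s ∈ {3, 6} → 2.

2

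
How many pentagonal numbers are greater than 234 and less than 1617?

20

The n-th pentagonal number is n(3n−1)/2.
Smallest index with value > 234: n = 13 (giving 247).
Largest index with value < 1617: n = 32 (giving 1520).
Indices 13 through 32: 20 terms.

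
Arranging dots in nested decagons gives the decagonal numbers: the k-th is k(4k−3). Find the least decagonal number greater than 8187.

Solve n(4n−3) > 8187 for integer n.
The largest n with value ≤ 8187 is 45 (since 7965 ≤ 8187 < 8326), so the first above is n = 46, value 8326.

8326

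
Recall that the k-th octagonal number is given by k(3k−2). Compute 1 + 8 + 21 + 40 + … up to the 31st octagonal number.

30256

Σ i(3i−2) = 3Σi² − 2Σi over i = 1..31.
Σi = 496 and Σi² = 10416.
3·10416 − 2·496 = 30256.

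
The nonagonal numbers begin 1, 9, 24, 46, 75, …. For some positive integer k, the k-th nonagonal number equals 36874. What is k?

103

Set n(7n−5)/2 = 36874, giving 7n² − 5n − 73748 = 0.
The discriminant is 25 + 56·36874 = 2064969, and √2064969 = 1437.
So n = (5 + 1437) / 14 = 1442/14 = 103.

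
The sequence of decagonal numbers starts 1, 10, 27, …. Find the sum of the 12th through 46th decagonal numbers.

128975

Σ i(4i−3) = 4Σi² − 3Σi over i = 12..46.
Σi = 1081 − 66 = 1015 and Σi² = 33511 − 506 = 33005.
4·33005 − 3·1015 = 128975.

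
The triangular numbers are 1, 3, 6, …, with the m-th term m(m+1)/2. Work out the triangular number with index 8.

The 8th triangular number is n(n+1)/2 with n = 8.
8·9/2 = 72/2 = 36.

36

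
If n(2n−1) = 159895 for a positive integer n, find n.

283

Set n(2n−1) = 159895, giving 2n² − n − 159895 = 0.
The discriminant is 1 + 8·159895 = 1279161, and √1279161 = 1131.
So n = (1 + 1131) / 4 = 1132/4 = 283.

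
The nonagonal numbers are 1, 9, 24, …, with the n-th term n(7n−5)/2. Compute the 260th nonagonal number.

235950

The 260th nonagonal number is n(7n−5)/2 with n = 260.
260·(7·260 − 5)/2 = 260·1815/2 = 235950.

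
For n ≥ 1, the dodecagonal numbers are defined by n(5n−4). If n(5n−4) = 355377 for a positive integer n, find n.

Set n(5n−4) = 355377, giving 5n² − 4n − 355377 = 0.
So n = (4 + 2666) / 10 = 2670/10 = 267.

267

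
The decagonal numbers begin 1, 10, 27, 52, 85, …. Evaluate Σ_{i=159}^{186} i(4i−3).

Σ i(4i−3) = 4Σi² − 3Σi over i = 159..186.
Σi = 17391 − 12561 = 4830 and Σi² = 2162281 − 1327279 = 835002.
4·835002 − 3·4830 = 3325518.

3325518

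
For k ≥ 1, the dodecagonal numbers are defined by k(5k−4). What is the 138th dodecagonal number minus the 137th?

1371

Consecutive dodecagonal numbers differ by 10n − 9: here 10·138 − 9 = 1371.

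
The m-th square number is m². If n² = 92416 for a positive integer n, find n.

304

We need n² = 92416, so n = √92416 = 304.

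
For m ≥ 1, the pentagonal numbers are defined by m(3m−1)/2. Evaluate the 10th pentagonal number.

145

10·(3·10 − 1)/2 = 10·29/2 = 145.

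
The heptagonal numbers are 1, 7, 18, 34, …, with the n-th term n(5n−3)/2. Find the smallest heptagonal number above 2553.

Solve n(5n−3)/2 > 2553 for integer n.
The largest n with value ≤ 2553 is 32 (since 2512 ≤ 2553 < 2673), so the first above is n = 33, value 2673.

2673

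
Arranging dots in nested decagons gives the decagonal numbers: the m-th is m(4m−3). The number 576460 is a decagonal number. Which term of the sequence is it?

Set n(4n−3) = 576460, giving 4n² − 3n − 576460 = 0.
So n = (3 + 3037) / 8 = 3040/8 = 380.

380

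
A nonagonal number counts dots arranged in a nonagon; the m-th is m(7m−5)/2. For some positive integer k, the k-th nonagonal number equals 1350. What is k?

20

Set n(7n−5)/2 = 1350, giving 7n² − 5n − 2700 = 0.
So n = (5 + 275) / 14 = 280/14 = 20.
Check: 20·(7·20 − 5)/2 = 1350. ✓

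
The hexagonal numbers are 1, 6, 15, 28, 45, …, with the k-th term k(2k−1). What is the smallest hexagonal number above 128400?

128778

Solve n(2n−1) > 128400 for integer n.
The largest n with value ≤ 128400 is 253 (since 127765 ≤ 128400 < 128778), so the first above is n = 254, value 128778.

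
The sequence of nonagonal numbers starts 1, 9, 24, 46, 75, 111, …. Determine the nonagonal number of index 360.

The 360th nonagonal number is n(7n−5)/2 with n = 360.
360·(7·360 − 5)/2 = 360·2515/2 = 452700.

452700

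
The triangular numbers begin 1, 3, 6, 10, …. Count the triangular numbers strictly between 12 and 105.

9

The n-th triangular number is n(n+1)/2.
Smallest index with value > 12: n = 5 (giving 15).
Largest index with value < 105: n = 13 (giving 91).
Indices 5 through 13: 9 terms.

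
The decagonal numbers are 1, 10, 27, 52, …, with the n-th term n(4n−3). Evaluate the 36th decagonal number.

5076

The 36th decagonal number is n(4n−3) with n = 36.
36·(4·36 − 3) = 36·141 = 5076.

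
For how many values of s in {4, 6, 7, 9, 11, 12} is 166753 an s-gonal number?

s = 4: P(4, 408) = 166464 and P(4, 409) = 167281; 166753 is not s-gonal.
s = 6: P(6, 289) = 166753. ✓
s = 7: P(7, 258) = 166023 and P(7, 259) = 167314; 166753 is not s-gonal.
s = 9: P(9, 218) = 165789 and P(9, 219) = 167316; 166753 is not s-gonal.
s = 11: P(11, 192) = 165216 and P(11, 193) = 166945; 166753 is not s-gonal.
s = 12: P(12, 183) = 166713 and P(12, 184) = 168544; 166753 is not s-gonal.
Hits: s ∈ {6} → 1.

1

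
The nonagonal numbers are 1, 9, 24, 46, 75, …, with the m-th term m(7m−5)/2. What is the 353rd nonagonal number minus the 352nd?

2465

Consecutive nonagonal numbers differ by 7n − 6: here 7·353 − 6 = 2465.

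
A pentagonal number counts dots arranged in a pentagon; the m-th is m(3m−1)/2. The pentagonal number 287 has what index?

Set n(3n−1)/2 = 287, giving 3n² − n − 574 = 0.
So n = (1 + 83) / 6 = 84/6 = 14.
Check: 14·(3·14 − 1)/2 = 287. ✓

14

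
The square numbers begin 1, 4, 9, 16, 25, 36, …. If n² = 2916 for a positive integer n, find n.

54

We need n² = 2916, so n = √2916 = 54.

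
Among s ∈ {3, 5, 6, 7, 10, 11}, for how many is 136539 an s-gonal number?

s = 3: P(3, 522) = 136503 and P(3, 523) = 137026; 136539 is not s-gonal.
s = 5: P(5, 301) = 135751 and P(5, 302) = 136655; 136539 is not s-gonal.
s = 6: P(6, 261) = 135981 and P(6, 262) = 137026; 136539 is not s-gonal.
s = 7: P(7, 234) = 136539. ✓
s = 10: P(10, 185) = 136345 and P(10, 186) = 137826; 136539 is not s-gonal.
s = 11: P(11, 174) = 135633 and P(11, 175) = 137200; 136539 is not s-gonal.
Hits: s ∈ {7} → 1.

1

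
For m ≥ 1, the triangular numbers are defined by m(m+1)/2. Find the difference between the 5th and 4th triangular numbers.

5

Consecutive triangular numbers differ by n: T_{5} − T_{4} = 5.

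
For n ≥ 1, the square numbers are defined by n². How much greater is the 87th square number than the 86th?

173

n² − (n−1)² = 2n − 1, so 87² − 86² = 2·87 − 1 = 173.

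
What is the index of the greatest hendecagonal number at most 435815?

311

Solve n(9n−7)/2 ≤ 435815 for integer n.
n = 311 gives 434156 ≤ 435815, while n = 312 gives 436956 > 435815; so the answer is index 311.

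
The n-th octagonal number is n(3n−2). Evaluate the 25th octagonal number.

The 25th octagonal number is n(3n−2) with n = 25.
25·(3·25 − 2) = 25·73 = 1825.

1825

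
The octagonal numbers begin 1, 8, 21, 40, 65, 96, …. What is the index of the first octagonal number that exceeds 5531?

44

Solve n(3n−2) > 5531 for integer n.
The largest n with value ≤ 5531 is 43 (since 5461 ≤ 5531 < 5720), so the first above is n = 44, value 5720.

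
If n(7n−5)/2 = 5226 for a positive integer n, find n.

Set n(7n−5)/2 = 5226, giving 7n² − 5n − 10452 = 0.
The discriminant is 25 + 56·5226 = 292681, and √292681 = 541.
So n = (5 + 541) / 14 = 546/14 = 39.
Check: 39·(7·39 − 5)/2 = 5226. ✓

39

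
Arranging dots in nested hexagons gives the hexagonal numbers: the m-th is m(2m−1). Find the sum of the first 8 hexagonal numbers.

372

Σ i(2i−1) = 2Σi² − Σi over i = 1..8.
Σi = 36 and Σi² = 204.
2·204 − 1·36 = 372.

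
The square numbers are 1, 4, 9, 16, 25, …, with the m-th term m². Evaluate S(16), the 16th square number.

256

16² = 256.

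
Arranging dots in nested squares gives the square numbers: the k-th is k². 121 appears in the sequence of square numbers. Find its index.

We need n² = 121, so n = √121 = 11.

11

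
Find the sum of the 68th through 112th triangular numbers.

Σ i(i+1)/2 = (Σi² + Σi) / 2 over i = 68..112.
Σi = 6328 − 2278 = 4050 and Σi² = 474600 − 102510 = 372090.
(1·372090 + 1·4050) / 2 = 376140/2 = 188070.

188070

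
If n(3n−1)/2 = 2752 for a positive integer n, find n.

Set n(3n−1)/2 = 2752, giving 3n² − n − 5504 = 0.
So n = (1 + 257) / 6 = 258/6 = 43.

43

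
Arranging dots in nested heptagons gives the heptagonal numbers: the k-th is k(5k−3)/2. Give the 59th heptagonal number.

8614

The 59th heptagonal number is n(5n−3)/2 with n = 59.
59·(5·59 − 3)/2 = 59·292/2 = 59·146 = 8614.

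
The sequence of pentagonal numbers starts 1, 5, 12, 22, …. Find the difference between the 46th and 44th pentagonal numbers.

46·(3·46 − 1)/2 = 3151 and 44·(3·44 − 1)/2 = 2882.
Difference: 3151 − 2882 = 269.

269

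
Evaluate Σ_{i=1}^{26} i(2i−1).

Σ i(2i−1) = 2Σi² − Σi over i = 1..26.
Σi = 351 and Σi² = 6201.
2·6201 − 1·351 = 12051.

12051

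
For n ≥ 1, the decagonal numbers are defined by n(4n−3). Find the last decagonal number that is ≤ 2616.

Solve n(4n−3) ≤ 2616 for integer n.
n = 25 gives 2425 ≤ 2616, while n = 26 gives 2626 > 2616; so the answer is 2425.

2425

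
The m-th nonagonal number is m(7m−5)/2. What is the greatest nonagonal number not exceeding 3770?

Solve n(7n−5)/2 ≤ 3770 for integer n.
n = 33 gives 3729 ≤ 3770, while n = 34 gives 3961 > 3770; so the answer is 3729.

3729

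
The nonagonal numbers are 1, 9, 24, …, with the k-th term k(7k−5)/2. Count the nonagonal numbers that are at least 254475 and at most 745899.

The n-th nonagonal number is n(7n−5)/2.
Smallest index with value ≥ 254475: n = 270 (giving 254475).
Largest index with value ≤ 745899: n = 462 (giving 745899).
Indices 270 through 462: 193 terms.

193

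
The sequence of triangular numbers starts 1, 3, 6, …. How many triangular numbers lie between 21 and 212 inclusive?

The n-th triangular number is n(n+1)/2.
Smallest index with value ≥ 21: n = 6 (giving 21).
Largest index with value ≤ 212: n = 20 (giving 210).
Indices 6 through 20: 15 terms.

15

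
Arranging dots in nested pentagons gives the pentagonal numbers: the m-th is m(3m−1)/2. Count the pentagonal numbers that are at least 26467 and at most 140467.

174

The n-th pentagonal number is n(3n−1)/2.
Smallest index with value ≥ 26467: n = 133 (giving 26467).
Largest index with value ≤ 140467: n = 306 (giving 140301).
Indices 133 through 306: 174 terms.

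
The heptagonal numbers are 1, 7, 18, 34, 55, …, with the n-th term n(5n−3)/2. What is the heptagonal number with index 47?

The 47th heptagonal number is n(5n−3)/2 with n = 47.
47·(5·47 − 3)/2 = 47·232/2 = 47·116 = 5452.

5452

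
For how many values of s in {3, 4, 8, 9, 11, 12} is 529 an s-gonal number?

s = 3: P(3, 32) = 528 and P(3, 33) = 561; 529 is not s-gonal.
s = 4: P(4, 23) = 529. ✓
s = 8: P(8, 13) = 481 and P(8, 14) = 560; 529 is not s-gonal.
s = 9: P(9, 12) = 474 and P(9, 13) = 559; 529 is not s-gonal.
s = 11: P(11, 11) = 506 and P(11, 12) = 606; 529 is not s-gonal.
s = 12: P(12, 10) = 460 and P(12, 11) = 561; 529 is not s-gonal.
Hits: s ∈ {4} → 1.

1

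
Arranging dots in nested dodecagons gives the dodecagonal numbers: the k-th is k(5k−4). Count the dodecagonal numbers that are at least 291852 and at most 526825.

84

The n-th dodecagonal number is n(5n−4).
Smallest index with value ≥ 291852: n = 242 (giving 291852).
Largest index with value ≤ 526825: n = 325 (giving 526825).
Indices 242 through 325: 84 terms.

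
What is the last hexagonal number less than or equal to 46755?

46665

Solve n(2n−1) ≤ 46755 for integer n.
n = 153 gives 46665 ≤ 46755, while n = 154 gives 47278 > 46755; so the answer is 46665.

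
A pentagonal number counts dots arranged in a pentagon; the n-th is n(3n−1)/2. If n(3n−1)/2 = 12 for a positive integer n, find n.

3

Set n(3n−1)/2 = 12, giving 3n² − n − 24 = 0.
The discriminant is 1 + 24·12 = 289, and √289 = 17.
So n = (1 + 17) / 6 = 18/6 = 3.
Check: 3·(3·3 − 1)/2 = 12. ✓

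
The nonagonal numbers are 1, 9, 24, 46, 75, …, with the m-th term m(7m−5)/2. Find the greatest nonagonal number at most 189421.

187804

Solve n(7n−5)/2 ≤ 189421 for integer n.
n = 232 gives 187804 ≤ 189421, while n = 233 gives 189429 > 189421; so the answer is 187804.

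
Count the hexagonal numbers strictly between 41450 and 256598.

The n-th hexagonal number is n(2n−1).
Smallest index with value > 41450: n = 145 (giving 41905).
Largest index with value < 256598: n = 358 (giving 255970).
Indices 145 through 358: 214 terms.

214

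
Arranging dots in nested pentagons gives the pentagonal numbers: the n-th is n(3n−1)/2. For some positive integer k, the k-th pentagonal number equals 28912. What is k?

Set n(3n−1)/2 = 28912, giving 3n² − n − 57824 = 0.
So n = (1 + 833) / 6 = 834/6 = 139.
Check: 139·(3·139 − 1)/2 = 28912. ✓

139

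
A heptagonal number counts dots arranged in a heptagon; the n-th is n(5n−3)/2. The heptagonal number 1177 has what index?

22

Set n(5n−3)/2 = 1177, giving 5n² − 3n − 2354 = 0.
The discriminant is 9 + 40·1177 = 47089, and √47089 = 217.
So n = (3 + 217) / 10 = 220/10 = 22.
Check: 22·(5·22 − 3)/2 = 1177. ✓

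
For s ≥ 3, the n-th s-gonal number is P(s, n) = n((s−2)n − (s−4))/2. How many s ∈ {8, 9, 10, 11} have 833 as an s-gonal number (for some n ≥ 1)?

2

s = 8: P(8, 17) = 833. ✓
s = 9: P(9, 15) = 750 and P(9, 16) = 856; 833 is not s-gonal.
s = 10: P(10, 14) = 742 and P(10, 15) = 855; 833 is not s-gonal.
s = 11: P(11, 14) = 833. ✓
Hits: s ∈ {8, 11} → 2.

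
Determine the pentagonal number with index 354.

The 354th pentagonal number is n(3n−1)/2 with n = 354.
354·(3·354 − 1)/2 = 354·1061/2 = 187797.

187797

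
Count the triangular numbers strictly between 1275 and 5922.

The n-th triangular number is n(n+1)/2.
Smallest index with value > 1275: n = 51 (giving 1326).
Largest index with value < 5922: n = 108 (giving 5886).
Indices 51 through 108: 58 terms.

58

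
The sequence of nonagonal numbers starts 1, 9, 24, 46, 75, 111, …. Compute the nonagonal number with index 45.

6975

The 45th nonagonal number is n(7n−5)/2 with n = 45.
45·(7·45 − 5)/2 = 45·310/2 = 45·155 = 6975.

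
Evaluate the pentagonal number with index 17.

The 17th pentagonal number is n(3n−1)/2 with n = 17.
17·(3·17 − 1)/2 = 17·50/2 = 17·25 = 425.

425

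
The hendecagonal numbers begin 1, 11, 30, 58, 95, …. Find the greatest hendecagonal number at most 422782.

Solve n(9n−7)/2 ≤ 422782 for integer n.
n = 306 gives 420291 ≤ 422782, while n = 307 gives 423046 > 422782; so the answer is 420291.

420291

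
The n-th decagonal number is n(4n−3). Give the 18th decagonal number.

The 18th decagonal number is n(4n−3) with n = 18.
18·(4·18 − 3) = 18·69 = 1242.

1242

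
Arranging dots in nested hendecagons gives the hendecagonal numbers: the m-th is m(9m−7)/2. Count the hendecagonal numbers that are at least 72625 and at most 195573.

The n-th hendecagonal number is n(9n−7)/2.
Smallest index with value ≥ 72625: n = 128 (giving 73280).
Largest index with value ≤ 195573: n = 208 (giving 193960).
Indices 128 through 208: 81 terms.

81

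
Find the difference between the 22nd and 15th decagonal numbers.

1015

22·(4·22 − 3) = 1870 and 15·(4·15 − 3) = 855.
Difference: 1870 − 855 = 1015.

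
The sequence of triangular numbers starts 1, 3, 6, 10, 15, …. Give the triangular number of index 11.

66

The 11th triangular number is n(n+1)/2 with n = 11.
11·12/2 = 132/2 = 66.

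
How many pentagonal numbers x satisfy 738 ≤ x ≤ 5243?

The n-th pentagonal number is n(3n−1)/2.
Smallest index with value ≥ 738: n = 23 (giving 782).
Largest index with value ≤ 5243: n = 59 (giving 5192).
Indices 23 through 59: 37 terms.

37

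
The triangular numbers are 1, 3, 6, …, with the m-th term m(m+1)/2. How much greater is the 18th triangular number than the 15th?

18·19/2 = 171 and 15·16/2 = 120.
Difference: 171 − 120 = 51.

51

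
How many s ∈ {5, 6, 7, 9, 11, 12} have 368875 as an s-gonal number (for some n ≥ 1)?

s = 5: P(5, 496) = 368776 and P(5, 497) = 370265; 368875 is not s-gonal.
s = 6: P(6, 429) = 367653 and P(6, 430) = 369370; 368875 is not s-gonal.
s = 7: P(7, 384) = 368064 and P(7, 385) = 369985; 368875 is not s-gonal.
s = 9: P(9, 325) = 368875. ✓
s = 11: P(11, 286) = 367081 and P(11, 287) = 369656; 368875 is not s-gonal.
s = 12: P(12, 272) = 368832 and P(12, 273) = 371553; 368875 is not s-gonal.
Hits: s ∈ {9} → 1.

1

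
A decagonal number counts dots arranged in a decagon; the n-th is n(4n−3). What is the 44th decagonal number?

7612

44·(4·44 − 3) = 44·173 = 7612.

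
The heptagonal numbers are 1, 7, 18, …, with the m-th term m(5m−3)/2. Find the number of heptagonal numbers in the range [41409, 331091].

The n-th heptagonal number is n(5n−3)/2.
Smallest index with value ≥ 41409: n = 129 (giving 41409).
Largest index with value ≤ 331091: n = 364 (giving 330694).
Indices 129 through 364: 236 terms.

236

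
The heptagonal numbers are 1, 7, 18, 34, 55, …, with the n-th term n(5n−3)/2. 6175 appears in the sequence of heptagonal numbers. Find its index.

50

Set n(5n−3)/2 = 6175, giving 5n² − 3n − 12350 = 0.
So n = (3 + 497) / 10 = 500/10 = 50.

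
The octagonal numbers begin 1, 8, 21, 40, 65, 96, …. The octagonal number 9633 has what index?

57

Set n(3n−2) = 9633, giving 3n² − 2n − 9633 = 0.
The discriminant is 4 + 12·9633 = 115600, and √115600 = 340.
So n = (2 + 340) / 6 = 342/6 = 57.
Check: 57·(3·57 − 2) = 9633. ✓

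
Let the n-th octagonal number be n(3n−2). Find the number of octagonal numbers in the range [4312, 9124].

17

The n-th octagonal number is n(3n−2).
Smallest index with value ≥ 4312: n = 39 (giving 4485).
Largest index with value ≤ 9124: n = 55 (giving 8965).
Indices 39 through 55: 17 terms.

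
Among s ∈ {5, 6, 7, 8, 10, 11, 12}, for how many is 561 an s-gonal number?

2

s = 5: P(5, 19) = 532 and P(5, 20) = 590; 561 is not s-gonal.
s = 6: P(6, 17) = 561. ✓
s = 7: P(7, 15) = 540 and P(7, 16) = 616; 561 is not s-gonal.
s = 8: P(8, 14) = 560 and P(8, 15) = 645; 561 is not s-gonal.
s = 10: P(10, 12) = 540 and P(10, 13) = 637; 561 is not s-gonal.
s = 11: P(11, 11) = 506 and P(11, 12) = 606; 561 is not s-gonal.
s = 12: P(12, 11) = 561. ✓
Hits: s ∈ {6, 12} → 2.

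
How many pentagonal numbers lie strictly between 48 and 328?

The n-th pentagonal number is n(3n−1)/2.
Smallest index with value > 48: n = 6 (giving 51).
Largest index with value < 328: n = 14 (giving 287).
Indices 6 through 14: 9 terms.

9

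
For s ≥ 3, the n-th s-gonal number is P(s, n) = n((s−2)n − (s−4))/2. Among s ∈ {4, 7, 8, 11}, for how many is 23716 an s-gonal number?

s = 4: P(4, 154) = 23716. ✓
s = 7: P(7, 97) = 23377 and P(7, 98) = 23863; 23716 is not s-gonal.
s = 8: P(8, 89) = 23585 and P(8, 90) = 24120; 23716 is not s-gonal.
s = 11: P(11, 72) = 23076 and P(11, 73) = 23725; 23716 is not s-gonal.
Hits: s ∈ {4} → 1.

1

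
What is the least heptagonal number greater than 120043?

Solve n(5n−3)/2 > 120043 for integer n.
The largest n with value ≤ 120043 is 219 (since 119574 ≤ 120043 < 120670), so the first above is n = 220, value 120670.

120670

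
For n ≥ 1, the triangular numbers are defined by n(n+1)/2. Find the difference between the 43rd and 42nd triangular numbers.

Consecutive triangular numbers differ by n: T_{43} − T_{42} = 43.

43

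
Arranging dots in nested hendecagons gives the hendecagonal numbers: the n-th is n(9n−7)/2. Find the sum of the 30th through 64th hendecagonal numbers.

358225

Σ i(9i−7)/2 = (9Σi² − 7Σi) / 2 over i = 30..64.
Σi = 2080 − 435 = 1645 and Σi² = 89440 − 8555 = 80885.
(9·80885 − 7·1645) / 2 = 716450/2 = 358225.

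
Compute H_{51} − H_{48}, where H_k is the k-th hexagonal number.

591

51·(2·51 − 1) = 5151 and 48·(2·48 − 1) = 4560.
Difference: 5151 − 4560 = 591.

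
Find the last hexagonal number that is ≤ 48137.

47895

Solve n(2n−1) ≤ 48137 for integer n.
n = 155 gives 47895 ≤ 48137, while n = 156 gives 48516 > 48137; so the answer is 47895.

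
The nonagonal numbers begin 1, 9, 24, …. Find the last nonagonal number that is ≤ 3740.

3729

Solve n(7n−5)/2 ≤ 3740 for integer n.
n = 33 gives 3729 ≤ 3740, while n = 34 gives 3961 > 3740; so the answer is 3729.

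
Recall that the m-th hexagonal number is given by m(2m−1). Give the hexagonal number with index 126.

The 126th hexagonal number is n(2n−1) with n = 126.
126·(2·126 − 1) = 126·251 = 31626.

31626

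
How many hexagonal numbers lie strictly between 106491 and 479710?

The n-th hexagonal number is n(2n−1).
Smallest index with value > 106491: n = 232 (giving 107416).
Largest index with value < 479710: n = 489 (giving 477753).
Indices 232 through 489: 258 terms.

258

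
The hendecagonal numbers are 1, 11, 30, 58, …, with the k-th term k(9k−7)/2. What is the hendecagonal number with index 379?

645058

379·(9·379 − 7)/2 = 379·3404/2 = 379·1702 = 645058.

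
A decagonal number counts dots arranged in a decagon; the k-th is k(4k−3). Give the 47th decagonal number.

8695

47·(4·47 − 3) = 47·185 = 8695.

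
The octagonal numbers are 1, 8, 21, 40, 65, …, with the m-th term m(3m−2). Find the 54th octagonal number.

8640

54·(3·54 − 2) = 54·160 = 8640.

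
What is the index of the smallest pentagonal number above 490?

Solve n(3n−1)/2 > 490 for integer n.
The largest n with value ≤ 490 is 18 (since 477 ≤ 490 < 532), so the first above is n = 19, value 532.

19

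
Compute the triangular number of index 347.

60378

The 347th triangular number is n(n+1)/2 with n = 347.
347·348/2 = 120756/2 = 60378.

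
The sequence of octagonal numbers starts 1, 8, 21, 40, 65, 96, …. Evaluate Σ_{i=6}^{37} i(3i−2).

51184

Σ i(3i−2) = 3Σi² − 2Σi over i = 6..37.
Σi = 703 − 15 = 688 and Σi² = 17575 − 55 = 17520.
3·17520 − 2·688 = 51184.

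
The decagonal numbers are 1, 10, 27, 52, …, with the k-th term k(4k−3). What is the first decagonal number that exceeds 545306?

Solve n(4n−3) > 545306 for integer n.
The largest n with value ≤ 545306 is 369 (since 543537 ≤ 545306 < 546490), so the first above is n = 370, value 546490.

546490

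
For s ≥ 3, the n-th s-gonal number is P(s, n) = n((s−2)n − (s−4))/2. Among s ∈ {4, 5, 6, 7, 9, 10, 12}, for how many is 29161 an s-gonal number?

s = 4: P(4, 170) = 28900 and P(4, 171) = 29241; 29161 is not s-gonal.
s = 5: P(5, 139) = 28912 and P(5, 140) = 29330; 29161 is not s-gonal.
s = 6: P(6, 121) = 29161. ✓
s = 7: P(7, 108) = 28998 and P(7, 109) = 29539; 29161 is not s-gonal.
s = 9: P(9, 91) = 28756 and P(9, 92) = 29394; 29161 is not s-gonal.
s = 10: P(10, 85) = 28645 and P(10, 86) = 29326; 29161 is not s-gonal.
s = 12: P(12, 76) = 28576 and P(12, 77) = 29337; 29161 is not s-gonal.
Hits: s ∈ {6} → 1.

1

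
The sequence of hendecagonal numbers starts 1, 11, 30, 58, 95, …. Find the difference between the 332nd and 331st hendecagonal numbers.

Consecutive hendecagonal numbers differ by 9n − 8: here 9·332 − 8 = 2980.

2980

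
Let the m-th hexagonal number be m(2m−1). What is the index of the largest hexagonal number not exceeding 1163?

24

Solve n(2n−1) ≤ 1163 for integer n.
n = 24 gives 1128 ≤ 1163, while n = 25 gives 1225 > 1163; so the answer is index 24.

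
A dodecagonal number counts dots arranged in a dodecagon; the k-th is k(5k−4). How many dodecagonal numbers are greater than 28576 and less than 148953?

The n-th dodecagonal number is n(5n−4).
Smallest index with value > 28576: n = 77 (giving 29337).
Largest index with value < 148953: n = 172 (giving 147232).
Indices 77 through 172: 96 terms.

96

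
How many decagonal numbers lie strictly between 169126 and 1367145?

378

The n-th decagonal number is n(4n−3).
Smallest index with value > 169126: n = 207 (giving 170775).
Largest index with value < 1367145: n = 584 (giving 1362472).
Indices 207 through 584: 378 terms.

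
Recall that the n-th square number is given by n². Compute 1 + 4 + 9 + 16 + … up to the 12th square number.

Σ_{i=1}^{12} i² = 12·13·25/6 = 650.

650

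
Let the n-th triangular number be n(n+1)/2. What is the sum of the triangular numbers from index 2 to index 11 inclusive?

285

Σ i(i+1)/2 = (Σi² + Σi) / 2 over i = 2..11.
Σi = 66 − 1 = 65 and Σi² = 506 − 1 = 505.
(1·505 + 1·65) / 2 = 570/2 = 285.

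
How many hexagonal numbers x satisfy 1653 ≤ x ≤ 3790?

The n-th hexagonal number is n(2n−1).
Smallest index with value ≥ 1653: n = 29 (giving 1653).
Largest index with value ≤ 3790: n = 43 (giving 3655).
Indices 29 through 43: 15 terms.

15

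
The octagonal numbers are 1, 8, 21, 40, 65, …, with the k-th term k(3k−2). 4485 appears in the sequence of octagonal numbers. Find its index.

Set n(3n−2) = 4485, giving 3n² − 2n − 4485 = 0.
The discriminant is 4 + 12·4485 = 53824, and √53824 = 232.
So n = (2 + 232) / 6 = 234/6 = 39.

39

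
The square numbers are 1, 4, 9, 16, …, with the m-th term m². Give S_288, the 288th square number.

82944

The 288th square number is n² with n = 288.
288² = 82944.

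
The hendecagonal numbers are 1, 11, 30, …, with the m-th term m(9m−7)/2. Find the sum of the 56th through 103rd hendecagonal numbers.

Σ i(9i−7)/2 = (9Σi² − 7Σi) / 2 over i = 56..103.
Σi = 5356 − 1540 = 3816 and Σi² = 369564 − 56980 = 312584.
(9·312584 − 7·3816) / 2 = 2786544/2 = 1393272.

1393272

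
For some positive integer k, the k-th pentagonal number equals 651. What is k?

21

Set n(3n−1)/2 = 651, giving 3n² − n − 1302 = 0.
The discriminant is 1 + 24·651 = 15625, and √15625 = 125.
So n = (1 + 125) / 6 = 126/6 = 21.
Check: 21·(3·21 − 1)/2 = 651. ✓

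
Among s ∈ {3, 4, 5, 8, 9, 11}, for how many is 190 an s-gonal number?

1

s = 3: P(3, 19) = 190. ✓
s = 4: P(4, 13) = 169 and P(4, 14) = 196; 190 is not s-gonal.
s = 5: P(5, 11) = 176 and P(5, 12) = 210; 190 is not s-gonal.
s = 8: P(8, 8) = 176 and P(8, 9) = 225; 190 is not s-gonal.
s = 9: P(9, 7) = 154 and P(9, 8) = 204; 190 is not s-gonal.
s = 11: P(11, 6) = 141 and P(11, 7) = 196; 190 is not s-gonal.
Hits: s ∈ {3} → 1.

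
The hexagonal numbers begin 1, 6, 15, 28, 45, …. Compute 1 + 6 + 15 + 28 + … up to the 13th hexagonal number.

1547

Σ i(2i−1) = 2Σi² − Σi over i = 1..13.
Σi = 91 and Σi² = 819.
2·819 − 1·91 = 1547.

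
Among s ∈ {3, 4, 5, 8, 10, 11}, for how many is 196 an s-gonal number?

s = 3: P(3, 19) = 190 and P(3, 20) = 210; 196 is not s-gonal.
s = 4: P(4, 14) = 196. ✓
s = 5: P(5, 11) = 176 and P(5, 12) = 210; 196 is not s-gonal.
s = 8: P(8, 8) = 176 and P(8, 9) = 225; 196 is not s-gonal.
s = 10: P(10, 7) = 175 and P(10, 8) = 232; 196 is not s-gonal.
s = 11: P(11, 7) = 196. ✓
Hits: s ∈ {4, 11} → 2.

2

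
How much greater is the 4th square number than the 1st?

15

4² = 16 and 1² = 1.
Difference: 16 − 1 = 15.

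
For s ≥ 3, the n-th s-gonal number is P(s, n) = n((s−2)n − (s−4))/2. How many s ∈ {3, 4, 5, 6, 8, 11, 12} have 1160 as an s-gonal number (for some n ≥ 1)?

1

s = 3: P(3, 47) = 1128 and P(3, 48) = 1176; 1160 is not s-gonal.
s = 4: P(4, 34) = 1156 and P(4, 35) = 1225; 1160 is not s-gonal.
s = 5: P(5, 27) = 1080 and P(5, 28) = 1162; 1160 is not s-gonal.
s = 6: P(6, 24) = 1128 and P(6, 25) = 1225; 1160 is not s-gonal.
s = 8: P(8, 20) = 1160. ✓
s = 11: P(11, 16) = 1096 and P(11, 17) = 1241; 1160 is not s-gonal.
s = 12: P(12, 15) = 1065 and P(12, 16) = 1216; 1160 is not s-gonal.
Hits: s ∈ {8} → 1.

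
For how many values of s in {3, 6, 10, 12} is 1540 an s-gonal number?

3

s = 3: P(3, 55) = 1540. ✓
s = 6: P(6, 28) = 1540. ✓
s = 10: P(10, 20) = 1540. ✓
s = 12: P(12, 17) = 1377 and P(12, 18) = 1548; 1540 is not s-gonal.
Hits: s ∈ {3, 6, 10} → 3.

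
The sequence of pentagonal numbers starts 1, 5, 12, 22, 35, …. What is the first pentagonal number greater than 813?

852

Solve n(3n−1)/2 > 813 for integer n.
The largest n with value ≤ 813 is 23 (since 782 ≤ 813 < 852), so the first above is n = 24, value 852.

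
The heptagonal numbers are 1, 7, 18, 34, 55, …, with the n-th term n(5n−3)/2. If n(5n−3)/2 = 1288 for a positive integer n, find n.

Set n(5n−3)/2 = 1288, giving 5n² − 3n − 2576 = 0.
The discriminant is 9 + 40·1288 = 51529, and √51529 = 227.
So n = (3 + 227) / 10 = 230/10 = 23.

23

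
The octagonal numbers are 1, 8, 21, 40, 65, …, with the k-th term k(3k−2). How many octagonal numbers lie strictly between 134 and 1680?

16

The n-th octagonal number is n(3n−2).
Smallest index with value > 134: n = 8 (giving 176).
Largest index with value < 1680: n = 23 (giving 1541).
Indices 8 through 23: 16 terms.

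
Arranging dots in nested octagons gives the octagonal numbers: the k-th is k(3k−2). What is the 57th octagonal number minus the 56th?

337

Consecutive octagonal numbers differ by 6n − 5: here 6·57 − 5 = 337.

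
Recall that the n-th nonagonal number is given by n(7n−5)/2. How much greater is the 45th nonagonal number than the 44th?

309

Consecutive nonagonal numbers differ by 7n − 6: here 7·45 − 6 = 309.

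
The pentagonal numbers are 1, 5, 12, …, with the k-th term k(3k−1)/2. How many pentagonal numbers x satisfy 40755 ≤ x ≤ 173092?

175

The n-th pentagonal number is n(3n−1)/2.
Smallest index with value ≥ 40755: n = 165 (giving 40755).
Largest index with value ≤ 173092: n = 339 (giving 172212).
Indices 165 through 339: 175 terms.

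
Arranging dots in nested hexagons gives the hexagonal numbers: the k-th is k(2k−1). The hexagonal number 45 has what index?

Set n(2n−1) = 45, giving 2n² − n − 45 = 0.
The discriminant is 1 + 8·45 = 361, and √361 = 19.
So n = (1 + 19) / 4 = 20/4 = 5.

5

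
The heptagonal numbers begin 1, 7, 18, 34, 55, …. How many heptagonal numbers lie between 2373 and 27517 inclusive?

The n-th heptagonal number is n(5n−3)/2.
Smallest index with value ≥ 2373: n = 32 (giving 2512).
Largest index with value ≤ 27517: n = 105 (giving 27405).
Indices 32 through 105: 74 terms.

74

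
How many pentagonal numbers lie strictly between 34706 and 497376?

The n-th pentagonal number is n(3n−1)/2.
Smallest index with value > 34706: n = 153 (giving 35037).
Largest index with value < 497376: n = 575 (giving 495650).
Indices 153 through 575: 423 terms.

423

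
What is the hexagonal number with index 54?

5778

The 54th hexagonal number is n(2n−1) with n = 54.
54·(2·54 − 1) = 54·107 = 5778.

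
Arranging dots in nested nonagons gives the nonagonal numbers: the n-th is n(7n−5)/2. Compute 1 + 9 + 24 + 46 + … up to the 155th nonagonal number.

4356430

Σ i(7i−5)/2 = (7Σi² − 5Σi) / 2 over i = 1..155.
Σi = 12090 and Σi² = 1253330.
(7·1253330 − 5·12090) / 2 = 8712860/2 = 4356430.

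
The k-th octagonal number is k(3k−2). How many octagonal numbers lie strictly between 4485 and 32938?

66

The n-th octagonal number is n(3n−2).
Smallest index with value > 4485: n = 40 (giving 4720).
Largest index with value < 32938: n = 105 (giving 32865).
Indices 40 through 105: 66 terms.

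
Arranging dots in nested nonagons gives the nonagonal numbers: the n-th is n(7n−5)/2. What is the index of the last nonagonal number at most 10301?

54

Solve n(7n−5)/2 ≤ 10301 for integer n.
n = 54 gives 10071 ≤ 10301, while n = 55 gives 10450 > 10301; so the answer is index 54.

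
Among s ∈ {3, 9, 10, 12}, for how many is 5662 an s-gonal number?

s = 3: P(3, 105) = 5565 and P(3, 106) = 5671; 5662 is not s-gonal.
s = 9: P(9, 40) = 5500 and P(9, 41) = 5781; 5662 is not s-gonal.
s = 10: P(10, 38) = 5662. ✓
s = 12: P(12, 34) = 5644 and P(12, 35) = 5985; 5662 is not s-gonal.
Hits: s ∈ {10} → 1.

1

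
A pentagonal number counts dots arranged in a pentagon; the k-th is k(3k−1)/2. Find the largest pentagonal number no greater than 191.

Solve n(3n−1)/2 ≤ 191 for integer n.
n = 11 gives 176 ≤ 191, while n = 12 gives 210 > 191; so the answer is 176.

176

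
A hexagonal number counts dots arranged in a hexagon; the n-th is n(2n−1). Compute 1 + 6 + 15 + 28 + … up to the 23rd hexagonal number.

8372

Σ i(2i−1) = 2Σi² − Σi over i = 1..23.
Σi = 276 and Σi² = 4324.
2·4324 − 1·276 = 8372.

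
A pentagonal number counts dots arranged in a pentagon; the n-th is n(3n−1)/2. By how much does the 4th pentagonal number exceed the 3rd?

Consecutive pentagonal numbers differ by 3n − 2: here 3·4 − 2 = 10.

10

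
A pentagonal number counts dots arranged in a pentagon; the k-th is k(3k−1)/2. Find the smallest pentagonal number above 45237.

Solve n(3n−1)/2 > 45237 for integer n.
The largest n with value ≤ 45237 is 173 (since 44807 ≤ 45237 < 45327), so the first above is n = 174, value 45327.

45327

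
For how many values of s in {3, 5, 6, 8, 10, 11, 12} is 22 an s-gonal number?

1

s = 3: P(3, 6) = 21 and P(3, 7) = 28; 22 is not s-gonal.
s = 5: P(5, 4) = 22. ✓
s = 6: P(6, 3) = 15 and P(6, 4) = 28; 22 is not s-gonal.
s = 8: P(8, 3) = 21 and P(8, 4) = 40; 22 is not s-gonal.
s = 10: P(10, 2) = 10 and P(10, 3) = 27; 22 is not s-gonal.
s = 11: P(11, 2) = 11 and P(11, 3) = 30; 22 is not s-gonal.
s = 12: P(12, 2) = 12 and P(12, 3) = 33; 22 is not s-gonal.
Hits: s ∈ {5} → 1.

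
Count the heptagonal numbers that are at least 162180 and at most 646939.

The n-th heptagonal number is n(5n−3)/2.
Smallest index with value ≥ 162180: n = 255 (giving 162180).
Largest index with value ≤ 646939: n = 509 (giving 646939).
Indices 255 through 509: 255 terms.

255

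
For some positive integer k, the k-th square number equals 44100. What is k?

We need n² = 44100, so n = √44100 = 210.
Check: 210² = 44100. ✓

210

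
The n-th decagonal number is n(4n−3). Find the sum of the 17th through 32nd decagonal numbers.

38600

Σ i(4i−3) = 4Σi² − 3Σi over i = 17..32.
Σi = 528 − 136 = 392 and Σi² = 11440 − 1496 = 9944.
4·9944 − 3·392 = 38600.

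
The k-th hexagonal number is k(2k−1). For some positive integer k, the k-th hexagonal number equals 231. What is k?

Set n(2n−1) = 231, giving 2n² − n − 231 = 0.
So n = (1 + 43) / 4 = 44/4 = 11.
Check: 11·(2·11 − 1) = 231. ✓

11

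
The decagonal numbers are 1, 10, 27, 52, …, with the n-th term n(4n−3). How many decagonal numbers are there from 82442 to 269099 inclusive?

116

The n-th decagonal number is n(4n−3).
Smallest index with value ≥ 82442: n = 144 (giving 82512).
Largest index with value ≤ 269099: n = 259 (giving 267547).
Indices 144 through 259: 116 terms.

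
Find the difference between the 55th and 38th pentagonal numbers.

55·(3·55 − 1)/2 = 4510 and 38·(3·38 − 1)/2 = 2147.
Difference: 4510 − 2147 = 2363.

2363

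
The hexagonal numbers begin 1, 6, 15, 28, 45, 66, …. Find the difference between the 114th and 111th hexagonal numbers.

1347

114·(2·114 − 1) = 25878 and 111·(2·111 − 1) = 24531.
Difference: 25878 − 24531 = 1347.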